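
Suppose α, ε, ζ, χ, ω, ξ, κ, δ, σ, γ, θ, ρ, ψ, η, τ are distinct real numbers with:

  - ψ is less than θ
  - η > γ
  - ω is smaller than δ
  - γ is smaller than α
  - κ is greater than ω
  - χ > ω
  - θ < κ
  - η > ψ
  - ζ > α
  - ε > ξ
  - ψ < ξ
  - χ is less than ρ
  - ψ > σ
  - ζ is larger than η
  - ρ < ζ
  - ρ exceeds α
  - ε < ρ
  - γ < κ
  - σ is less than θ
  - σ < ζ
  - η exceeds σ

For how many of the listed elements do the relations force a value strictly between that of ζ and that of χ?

Chaining upward from χ reaches: ρ.
Chaining downward from ζ reaches: σ, ψ, γ, ω, η, α, ξ, ε, ρ.
Strictly between χ and ζ are those in both lists: ρ — 1 element.

1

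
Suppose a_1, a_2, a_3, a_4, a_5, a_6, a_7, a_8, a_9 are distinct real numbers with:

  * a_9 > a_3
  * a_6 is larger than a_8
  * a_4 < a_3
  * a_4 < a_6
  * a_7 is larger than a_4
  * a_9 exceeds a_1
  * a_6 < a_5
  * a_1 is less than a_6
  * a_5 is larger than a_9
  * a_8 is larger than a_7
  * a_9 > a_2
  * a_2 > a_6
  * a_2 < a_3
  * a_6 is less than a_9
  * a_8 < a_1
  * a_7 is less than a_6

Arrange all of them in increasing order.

Nothing is placed below a_4, so it is least; from there a_4 < a_7; a_7 < a_8; a_8 < a_1; a_1 < a_6; a_6 < a_2; a_2 < a_3; a_3 < a_9; a_9 < a_5, each given directly.

a_4 < a_7 < a_8 < a_1 < a_6 < a_2 < a_3 < a_9 < a_5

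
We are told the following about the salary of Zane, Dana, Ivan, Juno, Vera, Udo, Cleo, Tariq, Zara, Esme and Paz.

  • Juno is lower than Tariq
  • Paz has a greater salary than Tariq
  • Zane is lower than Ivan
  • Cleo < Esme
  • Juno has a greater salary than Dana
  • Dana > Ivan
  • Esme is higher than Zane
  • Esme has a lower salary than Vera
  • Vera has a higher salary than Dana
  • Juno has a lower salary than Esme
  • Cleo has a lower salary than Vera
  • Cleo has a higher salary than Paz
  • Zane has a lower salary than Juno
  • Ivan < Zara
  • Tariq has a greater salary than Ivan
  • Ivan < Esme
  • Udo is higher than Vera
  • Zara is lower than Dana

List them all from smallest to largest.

Zane < Ivan < Zara < Dana < Juno < Tariq < Paz < Cleo < Esme < Vera < Udo

Each adjacent pair is fixed by a given relation: Zane < Ivan; Ivan < Zara; Zara < Dana; Dana < Juno; Juno < Tariq; Tariq < Paz; Paz < Cleo; Cleo < Esme; Esme < Vera; Vera < Udo. Chaining them end to end gives the full order.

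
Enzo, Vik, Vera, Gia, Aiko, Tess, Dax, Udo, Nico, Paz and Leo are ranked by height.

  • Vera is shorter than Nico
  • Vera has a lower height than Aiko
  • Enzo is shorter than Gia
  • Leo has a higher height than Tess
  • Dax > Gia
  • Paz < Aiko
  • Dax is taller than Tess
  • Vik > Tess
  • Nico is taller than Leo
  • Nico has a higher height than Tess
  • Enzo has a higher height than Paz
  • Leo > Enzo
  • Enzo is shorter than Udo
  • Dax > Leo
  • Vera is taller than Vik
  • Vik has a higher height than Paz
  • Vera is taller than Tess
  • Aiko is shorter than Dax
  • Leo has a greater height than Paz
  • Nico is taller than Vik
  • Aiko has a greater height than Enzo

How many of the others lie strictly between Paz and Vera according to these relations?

1

The relations place Paz below Vera. An element lies strictly between them when it is forced above Paz and also forced below Vera.
Above Paz: {Enzo, Vik, Aiko, Gia, Leo, Nico, Dax, Udo}. Below Vera: {Tess, Vik}.
Intersection: {Vik} — 1.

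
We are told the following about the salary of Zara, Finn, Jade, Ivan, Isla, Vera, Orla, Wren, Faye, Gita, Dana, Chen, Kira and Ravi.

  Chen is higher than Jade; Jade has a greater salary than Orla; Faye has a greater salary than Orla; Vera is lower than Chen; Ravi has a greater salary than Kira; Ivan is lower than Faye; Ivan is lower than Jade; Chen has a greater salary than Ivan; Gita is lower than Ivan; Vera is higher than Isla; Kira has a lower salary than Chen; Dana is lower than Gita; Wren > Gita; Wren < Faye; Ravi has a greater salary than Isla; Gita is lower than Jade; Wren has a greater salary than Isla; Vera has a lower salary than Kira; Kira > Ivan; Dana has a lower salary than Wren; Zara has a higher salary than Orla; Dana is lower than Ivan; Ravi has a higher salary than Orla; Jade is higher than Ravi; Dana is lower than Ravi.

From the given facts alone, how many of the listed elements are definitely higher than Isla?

Directly above Isla: Wren, Vera, Ravi.
One step further: Kira, Faye, Jade, Chen (7 so far).
No other element is forced above Isla by the given relations, so the count is 7.

7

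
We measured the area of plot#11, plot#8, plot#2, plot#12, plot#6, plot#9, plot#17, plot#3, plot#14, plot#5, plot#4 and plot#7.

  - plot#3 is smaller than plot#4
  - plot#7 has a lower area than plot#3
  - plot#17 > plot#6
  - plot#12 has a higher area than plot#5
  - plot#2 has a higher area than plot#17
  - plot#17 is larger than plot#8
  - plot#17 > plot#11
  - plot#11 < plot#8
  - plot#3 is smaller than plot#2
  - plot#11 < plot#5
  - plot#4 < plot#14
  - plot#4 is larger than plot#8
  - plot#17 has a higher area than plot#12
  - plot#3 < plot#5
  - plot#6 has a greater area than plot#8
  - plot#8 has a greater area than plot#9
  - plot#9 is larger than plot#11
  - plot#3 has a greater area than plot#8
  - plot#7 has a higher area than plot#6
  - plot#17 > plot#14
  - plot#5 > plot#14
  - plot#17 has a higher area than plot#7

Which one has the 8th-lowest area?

The consecutive relations fix a unique order: plot#11 < plot#9 < plot#8 < plot#6 < plot#7 < plot#3 < plot#4 < plot#14 < plot#5 < plot#12 < plot#17 < plot#2.
The 8th smallest is plot#14.

plot#14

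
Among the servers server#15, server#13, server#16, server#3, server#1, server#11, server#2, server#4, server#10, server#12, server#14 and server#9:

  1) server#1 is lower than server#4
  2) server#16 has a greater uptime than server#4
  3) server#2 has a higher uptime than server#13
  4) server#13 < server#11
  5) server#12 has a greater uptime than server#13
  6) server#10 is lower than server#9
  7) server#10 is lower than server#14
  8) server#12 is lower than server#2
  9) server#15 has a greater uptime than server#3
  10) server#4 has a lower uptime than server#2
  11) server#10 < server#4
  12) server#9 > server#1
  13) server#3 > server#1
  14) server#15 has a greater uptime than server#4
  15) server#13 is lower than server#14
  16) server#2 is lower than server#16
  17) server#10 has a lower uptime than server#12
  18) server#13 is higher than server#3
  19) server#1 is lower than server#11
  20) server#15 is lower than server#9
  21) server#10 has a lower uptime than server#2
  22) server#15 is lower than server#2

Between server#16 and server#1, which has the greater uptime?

Link the given pairs in sequence: server#1 < server#3; server#3 < server#13; server#13 < server#12; server#12 < server#2; server#2 < server#16.
Together: server#1 < server#3 < server#13 < server#12 < server#2 < server#16.
So server#1 < server#16; server#16 is the higher of the two.

server#16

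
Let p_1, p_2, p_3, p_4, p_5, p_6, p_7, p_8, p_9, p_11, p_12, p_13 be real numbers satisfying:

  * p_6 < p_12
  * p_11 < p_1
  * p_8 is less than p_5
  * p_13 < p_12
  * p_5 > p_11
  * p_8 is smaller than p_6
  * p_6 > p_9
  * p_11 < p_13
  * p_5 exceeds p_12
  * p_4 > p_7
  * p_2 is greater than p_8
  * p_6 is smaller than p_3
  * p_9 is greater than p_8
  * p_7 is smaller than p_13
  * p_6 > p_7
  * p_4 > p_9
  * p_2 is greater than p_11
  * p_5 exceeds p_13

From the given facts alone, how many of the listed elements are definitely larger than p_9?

The elements the relations force above p_9 are p_6, p_3, p_12, p_4, p_5 — no chain reaches any other.
That is 5.

5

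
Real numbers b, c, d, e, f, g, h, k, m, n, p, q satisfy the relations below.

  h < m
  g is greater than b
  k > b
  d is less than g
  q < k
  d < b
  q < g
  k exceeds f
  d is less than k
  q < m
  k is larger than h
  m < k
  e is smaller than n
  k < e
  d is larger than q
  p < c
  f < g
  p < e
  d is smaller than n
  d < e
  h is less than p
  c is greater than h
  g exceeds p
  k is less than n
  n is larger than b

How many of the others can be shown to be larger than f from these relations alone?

From f the given relations immediately reach k, g.
From those, e, n — 4 in total.
Nothing else is reachable above f; 4 in all.

4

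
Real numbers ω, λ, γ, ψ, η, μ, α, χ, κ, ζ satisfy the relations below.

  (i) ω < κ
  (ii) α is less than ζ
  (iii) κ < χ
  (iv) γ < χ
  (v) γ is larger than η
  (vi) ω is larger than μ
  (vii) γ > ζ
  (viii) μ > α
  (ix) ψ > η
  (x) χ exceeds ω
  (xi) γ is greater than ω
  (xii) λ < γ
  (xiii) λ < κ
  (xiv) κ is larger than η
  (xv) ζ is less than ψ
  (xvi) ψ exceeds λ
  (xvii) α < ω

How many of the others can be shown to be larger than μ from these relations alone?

Directly above μ: ω.
One step further: γ, κ, χ (4 so far).
Nothing else is reachable above μ; 4 in all.

4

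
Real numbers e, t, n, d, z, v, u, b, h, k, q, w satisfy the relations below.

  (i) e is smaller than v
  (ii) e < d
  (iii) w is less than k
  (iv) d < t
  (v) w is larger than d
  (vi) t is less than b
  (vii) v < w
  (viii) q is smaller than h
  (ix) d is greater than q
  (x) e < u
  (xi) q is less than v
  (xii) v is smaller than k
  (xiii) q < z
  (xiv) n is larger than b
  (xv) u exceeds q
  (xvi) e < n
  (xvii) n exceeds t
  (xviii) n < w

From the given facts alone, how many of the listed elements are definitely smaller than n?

5

From n the given relations immediately reach e, t, b.
From those, d — 4 in total.
From those, q — 5 in total.
Nothing else is reachable below n; 5 in all.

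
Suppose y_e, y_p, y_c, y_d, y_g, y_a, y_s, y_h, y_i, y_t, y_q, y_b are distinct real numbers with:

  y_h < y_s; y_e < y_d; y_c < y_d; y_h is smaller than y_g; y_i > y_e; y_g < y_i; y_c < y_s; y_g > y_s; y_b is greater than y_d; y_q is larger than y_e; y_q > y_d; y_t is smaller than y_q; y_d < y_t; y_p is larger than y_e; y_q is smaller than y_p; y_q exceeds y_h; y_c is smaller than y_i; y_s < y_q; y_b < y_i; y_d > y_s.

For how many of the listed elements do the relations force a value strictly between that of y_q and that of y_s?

Chaining upward from y_s reaches: y_d, y_t, y_p, y_g, y_b, y_i.
Chaining downward from y_q reaches: y_c, y_h, y_e, y_d, y_t.
Strictly between y_s and y_q are those in both lists: y_d, y_t — 2 elements.

2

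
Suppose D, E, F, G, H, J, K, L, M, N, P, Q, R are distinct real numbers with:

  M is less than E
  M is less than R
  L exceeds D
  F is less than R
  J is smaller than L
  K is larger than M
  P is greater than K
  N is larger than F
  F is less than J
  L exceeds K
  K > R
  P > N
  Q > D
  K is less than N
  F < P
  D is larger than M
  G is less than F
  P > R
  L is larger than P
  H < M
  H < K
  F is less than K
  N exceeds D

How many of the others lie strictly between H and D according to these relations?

1

The relations place H below D. An element lies strictly between them when it is forced above H and also forced below D.
Above H: {M, R, K, N, P, Q, E, L}. Below D: {M}.
Intersection: {M} — 1.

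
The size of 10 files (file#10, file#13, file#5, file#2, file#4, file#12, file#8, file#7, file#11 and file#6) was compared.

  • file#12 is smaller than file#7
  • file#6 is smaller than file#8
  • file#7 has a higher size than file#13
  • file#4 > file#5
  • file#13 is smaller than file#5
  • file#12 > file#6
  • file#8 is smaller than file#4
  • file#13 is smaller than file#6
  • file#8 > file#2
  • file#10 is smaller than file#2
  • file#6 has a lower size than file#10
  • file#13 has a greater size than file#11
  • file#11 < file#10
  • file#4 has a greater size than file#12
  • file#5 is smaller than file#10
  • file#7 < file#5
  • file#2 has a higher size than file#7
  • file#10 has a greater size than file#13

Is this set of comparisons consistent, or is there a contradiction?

consistent

The single ordering file#11 < file#13 < file#6 < file#12 < file#7 < file#5 < file#10 < file#2 < file#8 < file#4 satisfies every listed relation, so no contradiction arises.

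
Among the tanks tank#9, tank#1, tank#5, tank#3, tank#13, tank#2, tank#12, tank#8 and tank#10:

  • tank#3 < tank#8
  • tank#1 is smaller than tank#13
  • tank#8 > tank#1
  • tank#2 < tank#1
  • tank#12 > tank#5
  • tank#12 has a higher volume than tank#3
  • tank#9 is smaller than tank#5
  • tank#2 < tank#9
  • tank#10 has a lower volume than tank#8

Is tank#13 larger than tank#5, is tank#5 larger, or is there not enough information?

Following every chain through tank#5: above tank#5 we get tank#12; below tank#5 we get tank#2, tank#9.
tank#13 is not reached, and no chain runs the other way from tank#13 to tank#5.
So the given relations leave the order of tank#5 and tank#13 undetermined.

undetermined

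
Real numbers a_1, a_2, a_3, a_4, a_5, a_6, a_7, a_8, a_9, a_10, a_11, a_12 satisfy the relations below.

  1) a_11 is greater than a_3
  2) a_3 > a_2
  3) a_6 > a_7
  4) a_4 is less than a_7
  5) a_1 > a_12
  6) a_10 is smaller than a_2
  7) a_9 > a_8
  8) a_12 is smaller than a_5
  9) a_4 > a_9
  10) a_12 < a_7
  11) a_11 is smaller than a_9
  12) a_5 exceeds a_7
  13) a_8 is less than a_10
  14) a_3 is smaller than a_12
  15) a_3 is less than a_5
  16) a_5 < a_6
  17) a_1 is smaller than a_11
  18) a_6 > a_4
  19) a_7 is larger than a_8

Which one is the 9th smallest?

a_4

The consecutive relations fix a unique order: a_8 < a_10 < a_2 < a_3 < a_12 < a_1 < a_11 < a_9 < a_4 < a_7 < a_5 < a_6.
Counting 9 from the smallest end gives a_4.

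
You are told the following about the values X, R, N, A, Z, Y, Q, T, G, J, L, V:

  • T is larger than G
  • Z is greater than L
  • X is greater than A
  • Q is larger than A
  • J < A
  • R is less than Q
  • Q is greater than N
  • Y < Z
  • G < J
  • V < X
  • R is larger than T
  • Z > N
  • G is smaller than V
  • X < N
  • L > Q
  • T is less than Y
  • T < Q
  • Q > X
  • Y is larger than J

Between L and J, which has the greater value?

J < A and A < X give J < X.
With X < N: J < A < X < N.
With N < Q: J < A < X < N < Q.
Then Q < L extends the chain to L.
So J < L; L is the larger of the two.

L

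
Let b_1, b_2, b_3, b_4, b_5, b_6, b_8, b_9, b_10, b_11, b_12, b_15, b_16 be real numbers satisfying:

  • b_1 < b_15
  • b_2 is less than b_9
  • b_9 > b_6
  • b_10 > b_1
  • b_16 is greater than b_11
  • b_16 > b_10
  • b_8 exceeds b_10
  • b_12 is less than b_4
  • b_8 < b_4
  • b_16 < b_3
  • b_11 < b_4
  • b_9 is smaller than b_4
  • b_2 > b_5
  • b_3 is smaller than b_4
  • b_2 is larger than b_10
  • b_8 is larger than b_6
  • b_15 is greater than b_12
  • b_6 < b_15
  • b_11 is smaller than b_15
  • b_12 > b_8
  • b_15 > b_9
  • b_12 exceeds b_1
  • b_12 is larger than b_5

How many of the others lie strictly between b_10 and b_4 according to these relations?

6

The relations place b_10 below b_4. An element lies strictly between them when it is forced above b_10 and also forced below b_4.
Above b_10: {b_2, b_8, b_12, b_9, b_16, b_3, b_15}. Below b_4: {b_1, b_5, b_2, b_6, b_8, b_12, b_11, b_9, b_16, b_3}.
Intersection: {b_2, b_8, b_12, b_9, b_16, b_3} — 6.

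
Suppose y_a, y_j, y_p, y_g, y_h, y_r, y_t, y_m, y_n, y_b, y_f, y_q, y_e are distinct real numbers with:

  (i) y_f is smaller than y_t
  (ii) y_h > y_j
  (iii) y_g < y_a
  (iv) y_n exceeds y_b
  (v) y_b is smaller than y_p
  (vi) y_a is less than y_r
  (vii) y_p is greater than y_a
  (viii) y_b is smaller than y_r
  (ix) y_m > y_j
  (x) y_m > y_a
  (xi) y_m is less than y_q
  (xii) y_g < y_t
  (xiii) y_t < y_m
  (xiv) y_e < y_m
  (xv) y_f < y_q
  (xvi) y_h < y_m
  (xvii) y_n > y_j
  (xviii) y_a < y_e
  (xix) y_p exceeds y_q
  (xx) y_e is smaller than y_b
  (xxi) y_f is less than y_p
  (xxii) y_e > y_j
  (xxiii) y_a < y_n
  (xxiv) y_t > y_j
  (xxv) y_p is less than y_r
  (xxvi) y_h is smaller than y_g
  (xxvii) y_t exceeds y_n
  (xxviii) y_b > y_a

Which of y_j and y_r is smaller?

y_j < y_h and y_h < y_g give y_j < y_g.
With y_g < y_a: y_j < y_h < y_g < y_a.
With y_a < y_e: y_j < y_h < y_g < y_a < y_e.
Then y_e < y_b extends the chain to y_b.
Then y_b < y_n extends the chain to y_n.
Then y_n < y_t extends the chain to y_t.
With y_t < y_m: y_j < y_h < y_g < y_a < y_e < y_b < y_n < y_t < y_m.
Then y_m < y_q extends the chain to y_q.
With y_q < y_p: y_j < y_h < y_g < y_a < y_e < y_b < y_n < y_t < y_m < y_q < y_p.
With y_p < y_r: y_j < y_h < y_g < y_a < y_e < y_b < y_n < y_t < y_m < y_q < y_p < y_r.
So y_j < y_r; y_j is the smaller of the two.

y_j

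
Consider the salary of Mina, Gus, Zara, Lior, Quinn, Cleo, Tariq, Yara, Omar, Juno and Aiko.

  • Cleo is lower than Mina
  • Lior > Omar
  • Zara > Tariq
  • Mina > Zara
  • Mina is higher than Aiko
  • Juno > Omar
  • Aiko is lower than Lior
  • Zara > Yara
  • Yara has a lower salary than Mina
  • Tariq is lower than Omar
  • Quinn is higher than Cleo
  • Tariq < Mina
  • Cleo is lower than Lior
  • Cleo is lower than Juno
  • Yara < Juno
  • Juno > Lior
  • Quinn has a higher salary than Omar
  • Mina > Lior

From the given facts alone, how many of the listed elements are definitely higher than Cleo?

From Cleo the given relations immediately reach Lior, Juno, Mina, Quinn.
No other element is forced above Cleo by the given relations, so the count is 4.

4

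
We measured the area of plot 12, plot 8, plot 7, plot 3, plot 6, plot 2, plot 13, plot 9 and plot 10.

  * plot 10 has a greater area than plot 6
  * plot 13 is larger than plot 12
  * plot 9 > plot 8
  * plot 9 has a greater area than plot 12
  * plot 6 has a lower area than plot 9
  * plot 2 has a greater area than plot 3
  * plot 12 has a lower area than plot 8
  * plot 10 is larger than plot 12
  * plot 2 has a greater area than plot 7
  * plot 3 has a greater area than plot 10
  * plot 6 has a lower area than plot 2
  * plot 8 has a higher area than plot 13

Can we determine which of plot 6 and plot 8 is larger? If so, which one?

Following every chain through plot 6: above plot 6 we get plot 10, plot 3, plot 9, plot 2.
plot 8 is not reached, and no chain runs the other way from plot 8 to plot 6.
So the given relations leave the order of plot 6 and plot 8 undetermined.

undetermined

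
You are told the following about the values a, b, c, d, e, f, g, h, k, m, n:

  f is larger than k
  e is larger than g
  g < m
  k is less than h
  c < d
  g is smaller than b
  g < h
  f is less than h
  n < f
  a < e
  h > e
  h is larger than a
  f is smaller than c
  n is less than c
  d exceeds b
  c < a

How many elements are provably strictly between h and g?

The relations place g below h. An element lies strictly between them when it is forced above g and also forced below h.
Above g: {m, e, b, d}. Below h: {k, n, f, c, a, e}.
Intersection: {e} — 1.

1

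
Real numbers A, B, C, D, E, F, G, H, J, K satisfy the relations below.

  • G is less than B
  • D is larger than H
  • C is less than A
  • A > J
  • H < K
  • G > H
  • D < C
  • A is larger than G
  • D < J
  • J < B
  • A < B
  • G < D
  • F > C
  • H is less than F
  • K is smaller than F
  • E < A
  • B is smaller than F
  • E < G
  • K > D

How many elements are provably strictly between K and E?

Chaining upward from E reaches: G, D, C, J, A, B, F.
Chaining downward from K reaches: H, G, D.
Strictly between E and K are those in both lists: G, D — 2 elements.

2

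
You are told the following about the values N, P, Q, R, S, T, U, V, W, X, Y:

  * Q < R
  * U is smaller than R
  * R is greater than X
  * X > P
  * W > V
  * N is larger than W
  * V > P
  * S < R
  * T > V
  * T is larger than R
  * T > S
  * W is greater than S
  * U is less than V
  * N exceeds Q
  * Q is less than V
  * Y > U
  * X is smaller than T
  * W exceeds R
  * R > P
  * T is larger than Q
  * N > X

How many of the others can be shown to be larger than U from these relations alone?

The elements the relations force above U are V, R, T, W, Y, N — no chain reaches any other.
That is 6.

6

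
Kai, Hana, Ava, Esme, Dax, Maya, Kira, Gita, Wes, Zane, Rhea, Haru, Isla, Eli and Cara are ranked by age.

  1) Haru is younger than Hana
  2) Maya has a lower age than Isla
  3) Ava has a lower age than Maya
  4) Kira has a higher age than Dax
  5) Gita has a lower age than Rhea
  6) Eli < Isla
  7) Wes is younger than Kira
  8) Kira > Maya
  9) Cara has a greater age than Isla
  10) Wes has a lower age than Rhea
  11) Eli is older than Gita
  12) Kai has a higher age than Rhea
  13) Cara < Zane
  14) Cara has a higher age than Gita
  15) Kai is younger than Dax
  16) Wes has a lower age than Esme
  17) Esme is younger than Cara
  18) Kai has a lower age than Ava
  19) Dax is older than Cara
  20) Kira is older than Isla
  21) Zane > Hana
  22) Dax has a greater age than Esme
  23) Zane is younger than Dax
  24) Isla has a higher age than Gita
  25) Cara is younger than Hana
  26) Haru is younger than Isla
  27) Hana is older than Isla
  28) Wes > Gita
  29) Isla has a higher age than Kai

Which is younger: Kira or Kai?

Link the given pairs in sequence: Kai < Ava; Ava < Maya; Maya < Isla; Isla < Cara; Cara < Hana; Hana < Zane; Zane < Dax; Dax < Kira.
Together: Kai < Ava < Maya < Isla < Cara < Hana < Zane < Dax < Kira.
So Kai < Kira; Kai is the younger of the two.

Kai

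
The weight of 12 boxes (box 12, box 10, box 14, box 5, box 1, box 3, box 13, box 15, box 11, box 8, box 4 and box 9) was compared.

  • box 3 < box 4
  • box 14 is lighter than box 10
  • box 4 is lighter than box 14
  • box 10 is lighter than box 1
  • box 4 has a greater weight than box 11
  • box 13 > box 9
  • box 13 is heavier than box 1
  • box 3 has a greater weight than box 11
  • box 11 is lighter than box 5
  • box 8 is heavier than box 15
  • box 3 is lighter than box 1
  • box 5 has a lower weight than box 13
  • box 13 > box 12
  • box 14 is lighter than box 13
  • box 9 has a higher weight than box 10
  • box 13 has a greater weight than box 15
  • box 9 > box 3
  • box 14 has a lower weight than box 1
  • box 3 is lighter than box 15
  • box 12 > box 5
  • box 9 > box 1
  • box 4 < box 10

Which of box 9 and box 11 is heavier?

box 9

Link the given pairs in sequence: box 11 < box 3; box 3 < box 4; box 4 < box 14; box 14 < box 10; box 10 < box 1; box 1 < box 9.
Chaining these gives box 11 < box 3 < box 4 < box 14 < box 10 < box 1 < box 9.
So box 11 < box 9; box 9 is the heavier of the two.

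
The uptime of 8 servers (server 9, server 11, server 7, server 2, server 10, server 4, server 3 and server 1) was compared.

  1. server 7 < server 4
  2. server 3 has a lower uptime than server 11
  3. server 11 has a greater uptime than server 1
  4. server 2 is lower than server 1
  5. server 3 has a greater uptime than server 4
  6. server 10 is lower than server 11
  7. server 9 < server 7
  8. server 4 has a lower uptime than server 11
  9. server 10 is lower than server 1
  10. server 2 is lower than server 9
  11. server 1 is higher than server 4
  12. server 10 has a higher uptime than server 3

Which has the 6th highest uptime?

The consecutive relations fix a unique order: server 2 < server 9 < server 7 < server 4 < server 3 < server 10 < server 1 < server 11.
Counting 6 from the largest end gives server 7.

server 7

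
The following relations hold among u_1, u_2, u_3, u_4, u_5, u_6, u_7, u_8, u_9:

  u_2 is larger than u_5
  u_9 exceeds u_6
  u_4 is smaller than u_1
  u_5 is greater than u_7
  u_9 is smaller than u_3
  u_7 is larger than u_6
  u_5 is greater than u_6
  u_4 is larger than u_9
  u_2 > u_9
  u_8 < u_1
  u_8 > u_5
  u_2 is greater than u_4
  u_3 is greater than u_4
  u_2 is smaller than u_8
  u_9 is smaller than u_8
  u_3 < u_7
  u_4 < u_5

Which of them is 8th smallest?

u_8

Chaining the given pairs: u_6 < u_9 < u_4 < u_3 < u_7 < u_5 < u_2 < u_8 < u_1.
The 8th smallest is u_8.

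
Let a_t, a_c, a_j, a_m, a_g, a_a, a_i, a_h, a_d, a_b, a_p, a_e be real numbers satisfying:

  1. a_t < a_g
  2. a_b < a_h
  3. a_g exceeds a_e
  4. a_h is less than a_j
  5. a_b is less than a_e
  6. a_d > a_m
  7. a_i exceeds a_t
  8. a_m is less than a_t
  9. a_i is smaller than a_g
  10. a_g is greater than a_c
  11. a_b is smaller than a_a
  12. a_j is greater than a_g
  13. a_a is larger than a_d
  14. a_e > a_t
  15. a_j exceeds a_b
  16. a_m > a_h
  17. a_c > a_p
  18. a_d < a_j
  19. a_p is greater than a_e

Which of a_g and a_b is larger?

a_g

a_b < a_h < a_m < a_t < a_e < a_p < a_c < a_g, by transitivity through a_h, a_m, a_t, a_e, a_p, a_c.
So a_b < a_g; a_g is the larger of the two.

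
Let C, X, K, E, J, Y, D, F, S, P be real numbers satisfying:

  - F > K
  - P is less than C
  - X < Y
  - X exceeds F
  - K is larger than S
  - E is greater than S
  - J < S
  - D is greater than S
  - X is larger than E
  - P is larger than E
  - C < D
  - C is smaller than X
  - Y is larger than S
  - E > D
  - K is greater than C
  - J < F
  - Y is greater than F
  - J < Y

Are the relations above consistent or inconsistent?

Chaining the given relations yields D < E < P < C, so D < C. But one relation states C < D. These cannot both hold.

inconsistent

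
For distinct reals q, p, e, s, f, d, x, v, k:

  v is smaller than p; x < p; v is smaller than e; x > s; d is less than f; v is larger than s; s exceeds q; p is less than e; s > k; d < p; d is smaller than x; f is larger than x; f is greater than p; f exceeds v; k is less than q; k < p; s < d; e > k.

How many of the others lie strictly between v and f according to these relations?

1

The relations place v below f. An element lies strictly between them when it is forced above v and also forced below f.
Above v: {p, e}. Below f: {k, q, s, d, x, p}.
Intersection: {p} — 1.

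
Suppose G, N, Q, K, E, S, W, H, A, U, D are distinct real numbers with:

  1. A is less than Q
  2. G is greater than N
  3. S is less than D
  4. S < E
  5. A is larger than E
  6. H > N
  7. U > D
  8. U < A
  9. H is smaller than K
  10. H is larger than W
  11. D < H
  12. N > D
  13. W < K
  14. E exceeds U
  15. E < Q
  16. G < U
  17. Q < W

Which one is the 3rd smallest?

N

Piecing the relations together gives one ordering: S < D < N < G < U < E < A < Q < W < H < K.
The 3rd smallest is N.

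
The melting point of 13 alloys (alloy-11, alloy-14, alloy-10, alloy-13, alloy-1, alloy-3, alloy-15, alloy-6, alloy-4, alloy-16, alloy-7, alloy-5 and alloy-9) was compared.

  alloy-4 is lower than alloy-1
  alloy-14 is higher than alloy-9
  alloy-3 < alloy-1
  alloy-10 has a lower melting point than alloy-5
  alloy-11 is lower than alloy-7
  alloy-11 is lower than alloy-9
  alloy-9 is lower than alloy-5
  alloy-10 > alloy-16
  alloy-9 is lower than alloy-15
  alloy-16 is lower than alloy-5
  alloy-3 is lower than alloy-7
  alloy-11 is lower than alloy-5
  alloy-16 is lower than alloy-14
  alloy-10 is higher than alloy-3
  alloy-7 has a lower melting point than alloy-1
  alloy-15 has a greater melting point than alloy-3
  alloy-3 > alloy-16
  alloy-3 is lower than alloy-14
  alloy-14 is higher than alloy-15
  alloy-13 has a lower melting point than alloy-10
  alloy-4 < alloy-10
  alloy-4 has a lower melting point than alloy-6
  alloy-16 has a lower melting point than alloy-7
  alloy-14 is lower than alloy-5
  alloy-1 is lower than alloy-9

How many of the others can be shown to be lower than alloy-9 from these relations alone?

6

The elements the relations force below alloy-9 are alloy-4, alloy-16, alloy-3, alloy-11, alloy-7, alloy-1 — no chain reaches any other.
That is 6.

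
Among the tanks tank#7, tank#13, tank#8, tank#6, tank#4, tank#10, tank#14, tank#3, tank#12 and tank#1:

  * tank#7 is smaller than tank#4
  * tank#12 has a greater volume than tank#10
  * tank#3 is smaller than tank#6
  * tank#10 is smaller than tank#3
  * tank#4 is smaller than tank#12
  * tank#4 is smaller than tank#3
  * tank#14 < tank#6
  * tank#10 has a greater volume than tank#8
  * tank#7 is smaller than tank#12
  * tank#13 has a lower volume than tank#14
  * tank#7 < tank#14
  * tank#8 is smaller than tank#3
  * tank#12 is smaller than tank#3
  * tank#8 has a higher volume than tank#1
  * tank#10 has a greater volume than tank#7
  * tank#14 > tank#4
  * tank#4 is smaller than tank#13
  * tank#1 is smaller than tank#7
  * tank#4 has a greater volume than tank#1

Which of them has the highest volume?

Chaining downward from tank#6: directly below it, tank#14, tank#3; then tank#8, tank#7, tank#4, tank#10, tank#13, tank#12; then tank#1.
That covers every other element, and nothing is given above tank#6, so tank#6 is the highest volume.

tank#6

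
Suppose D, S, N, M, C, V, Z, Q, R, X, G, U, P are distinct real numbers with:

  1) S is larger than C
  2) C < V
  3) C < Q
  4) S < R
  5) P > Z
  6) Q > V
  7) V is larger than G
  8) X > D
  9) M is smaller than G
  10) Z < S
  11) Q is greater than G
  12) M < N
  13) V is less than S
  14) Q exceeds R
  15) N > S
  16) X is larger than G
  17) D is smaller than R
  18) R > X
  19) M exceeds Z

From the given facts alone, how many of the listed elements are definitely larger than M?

Directly above M: G, N.
One step further: V, X, Q (5 so far).
One step further: S, R (7 so far).
Nothing else is reachable above M; 7 in all.

7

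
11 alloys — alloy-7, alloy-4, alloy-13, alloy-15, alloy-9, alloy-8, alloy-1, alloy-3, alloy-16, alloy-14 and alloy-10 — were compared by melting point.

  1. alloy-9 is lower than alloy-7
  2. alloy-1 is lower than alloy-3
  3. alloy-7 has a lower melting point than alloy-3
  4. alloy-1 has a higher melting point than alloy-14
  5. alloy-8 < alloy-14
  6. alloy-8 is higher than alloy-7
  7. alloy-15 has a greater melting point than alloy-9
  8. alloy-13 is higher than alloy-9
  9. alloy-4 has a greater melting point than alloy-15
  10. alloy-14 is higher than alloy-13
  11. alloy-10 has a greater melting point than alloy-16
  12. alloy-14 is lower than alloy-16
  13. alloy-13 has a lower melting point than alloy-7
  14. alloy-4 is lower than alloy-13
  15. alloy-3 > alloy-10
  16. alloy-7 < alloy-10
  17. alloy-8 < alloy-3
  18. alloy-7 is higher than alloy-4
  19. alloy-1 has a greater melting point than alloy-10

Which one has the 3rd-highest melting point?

Chaining the given pairs: alloy-9 < alloy-15 < alloy-4 < alloy-13 < alloy-7 < alloy-8 < alloy-14 < alloy-16 < alloy-10 < alloy-1 < alloy-3.
Counting 3 from the largest end gives alloy-10.

alloy-10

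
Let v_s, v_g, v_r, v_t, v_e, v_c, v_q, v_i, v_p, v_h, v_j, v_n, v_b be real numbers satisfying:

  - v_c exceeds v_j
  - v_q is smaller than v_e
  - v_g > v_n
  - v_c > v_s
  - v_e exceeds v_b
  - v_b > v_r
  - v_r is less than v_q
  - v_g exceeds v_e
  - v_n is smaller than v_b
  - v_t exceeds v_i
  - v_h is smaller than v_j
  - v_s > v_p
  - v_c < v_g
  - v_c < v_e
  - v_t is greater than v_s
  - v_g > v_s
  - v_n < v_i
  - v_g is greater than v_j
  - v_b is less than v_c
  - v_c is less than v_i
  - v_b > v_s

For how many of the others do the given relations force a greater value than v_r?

From v_r the given relations immediately reach v_q, v_b.
From those, v_c, v_e — 4 in total.
From those, v_i, v_g — 6 in total.
From those, v_t — 7 in total.
Nothing else is reachable above v_r; 7 in all.

7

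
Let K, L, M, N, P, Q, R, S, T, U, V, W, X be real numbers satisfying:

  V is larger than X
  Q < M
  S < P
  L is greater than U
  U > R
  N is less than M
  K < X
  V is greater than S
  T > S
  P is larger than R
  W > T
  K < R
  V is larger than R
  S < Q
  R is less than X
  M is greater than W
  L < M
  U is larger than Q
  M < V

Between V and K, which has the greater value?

V

K < R and R < U give K < U.
With U < L: K < R < U < L.
With L < M: K < R < U < L < M.
With M < V: K < R < U < L < M < V.
So K < V; V is the larger of the two.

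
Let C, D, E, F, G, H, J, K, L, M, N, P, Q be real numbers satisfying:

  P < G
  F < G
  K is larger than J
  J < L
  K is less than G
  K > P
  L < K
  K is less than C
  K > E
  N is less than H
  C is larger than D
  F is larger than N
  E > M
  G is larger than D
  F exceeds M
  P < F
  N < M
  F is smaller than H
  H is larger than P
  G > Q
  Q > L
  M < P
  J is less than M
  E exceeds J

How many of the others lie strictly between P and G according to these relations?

Chaining upward from P reaches: F, K, C, H.
Chaining downward from G reaches: N, D, J, M, L, E, Q, F, K.
Strictly between P and G are those in both lists: F, K — 2 elements.

2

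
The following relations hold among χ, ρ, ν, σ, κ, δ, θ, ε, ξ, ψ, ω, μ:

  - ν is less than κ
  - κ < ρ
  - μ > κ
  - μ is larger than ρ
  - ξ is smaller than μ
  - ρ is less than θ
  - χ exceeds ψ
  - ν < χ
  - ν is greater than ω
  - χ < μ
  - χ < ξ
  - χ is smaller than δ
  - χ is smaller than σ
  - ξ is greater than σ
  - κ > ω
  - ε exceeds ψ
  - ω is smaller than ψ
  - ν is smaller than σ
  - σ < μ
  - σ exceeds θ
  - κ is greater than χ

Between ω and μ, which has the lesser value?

ω

Link the given pairs in sequence: ω < ν; ν < χ; χ < κ; κ < ρ; ρ < θ; θ < σ; σ < ξ; ξ < μ.
Chaining these gives ω < ν < χ < κ < ρ < θ < σ < ξ < μ.
So ω < μ; ω is the smaller of the two.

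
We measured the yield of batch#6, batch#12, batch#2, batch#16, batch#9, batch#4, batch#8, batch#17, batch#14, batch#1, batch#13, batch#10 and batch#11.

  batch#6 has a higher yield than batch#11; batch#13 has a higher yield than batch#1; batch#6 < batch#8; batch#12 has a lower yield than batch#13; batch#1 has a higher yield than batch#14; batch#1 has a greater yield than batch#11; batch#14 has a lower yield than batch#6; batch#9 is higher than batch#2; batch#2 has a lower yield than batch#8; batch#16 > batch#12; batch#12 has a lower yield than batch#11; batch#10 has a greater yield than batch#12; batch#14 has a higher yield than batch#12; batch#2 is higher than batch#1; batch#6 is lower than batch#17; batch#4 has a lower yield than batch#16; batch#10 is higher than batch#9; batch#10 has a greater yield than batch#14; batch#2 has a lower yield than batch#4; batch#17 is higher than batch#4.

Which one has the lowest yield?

Chaining upward from batch#12: directly above it, batch#14, batch#11, batch#13, batch#16, batch#10; then batch#1, batch#6; then batch#2, batch#8, batch#17; then batch#9, batch#4.
That covers every other element, and nothing is given below batch#12, so batch#12 is the lowest yield.

batch#12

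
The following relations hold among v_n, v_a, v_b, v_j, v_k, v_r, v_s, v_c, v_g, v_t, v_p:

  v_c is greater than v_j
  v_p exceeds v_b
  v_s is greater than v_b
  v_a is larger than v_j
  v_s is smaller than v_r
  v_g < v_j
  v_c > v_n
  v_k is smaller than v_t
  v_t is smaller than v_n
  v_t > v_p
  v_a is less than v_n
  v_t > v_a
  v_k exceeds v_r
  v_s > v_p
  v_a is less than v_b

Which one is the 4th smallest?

Chaining the given pairs: v_g < v_j < v_a < v_b < v_p < v_s < v_r < v_k < v_t < v_n < v_c.
Counting 4 from the smallest end gives v_b.

v_b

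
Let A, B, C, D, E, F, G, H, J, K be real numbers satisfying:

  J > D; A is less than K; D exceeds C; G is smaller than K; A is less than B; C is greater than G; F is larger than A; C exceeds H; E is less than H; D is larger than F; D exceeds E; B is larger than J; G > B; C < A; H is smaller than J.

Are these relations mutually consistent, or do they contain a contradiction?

We have G < C stated directly, yet also C < A < F < D < J < B < G by chaining the others — so C < G. Contradiction.

inconsistent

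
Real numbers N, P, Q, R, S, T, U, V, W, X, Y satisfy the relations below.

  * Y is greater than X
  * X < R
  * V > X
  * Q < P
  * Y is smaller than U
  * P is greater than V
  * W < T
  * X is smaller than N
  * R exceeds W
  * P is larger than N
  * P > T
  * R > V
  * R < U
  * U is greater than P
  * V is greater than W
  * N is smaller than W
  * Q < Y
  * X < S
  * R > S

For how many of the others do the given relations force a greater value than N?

6

The elements the relations force above N are W, T, V, P, R, U — no chain reaches any other.
That is 6.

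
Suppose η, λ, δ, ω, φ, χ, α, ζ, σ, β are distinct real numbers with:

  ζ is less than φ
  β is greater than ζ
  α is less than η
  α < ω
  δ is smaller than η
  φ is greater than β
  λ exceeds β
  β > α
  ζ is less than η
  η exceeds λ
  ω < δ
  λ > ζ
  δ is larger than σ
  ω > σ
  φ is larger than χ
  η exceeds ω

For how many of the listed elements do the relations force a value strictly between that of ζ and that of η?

Chaining upward from ζ reaches: β, λ, φ.
Chaining downward from η reaches: α, σ, ω, β, δ, λ.
Strictly between ζ and η are those in both lists: β, λ — 2 elements.

2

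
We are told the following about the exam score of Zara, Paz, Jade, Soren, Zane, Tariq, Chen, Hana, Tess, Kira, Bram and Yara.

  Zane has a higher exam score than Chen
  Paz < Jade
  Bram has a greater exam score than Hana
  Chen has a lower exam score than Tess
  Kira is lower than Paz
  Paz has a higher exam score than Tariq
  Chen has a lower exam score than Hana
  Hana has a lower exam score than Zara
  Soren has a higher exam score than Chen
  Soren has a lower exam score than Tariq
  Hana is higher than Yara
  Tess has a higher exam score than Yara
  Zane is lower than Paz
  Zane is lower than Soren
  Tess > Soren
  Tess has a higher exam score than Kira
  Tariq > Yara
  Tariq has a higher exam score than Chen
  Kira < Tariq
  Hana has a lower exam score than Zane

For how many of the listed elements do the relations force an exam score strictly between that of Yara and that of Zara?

The relations place Yara below Zara. An element lies strictly between them when it is forced above Yara and also forced below Zara.
Above Yara: {Hana, Zane, Soren, Tariq, Paz, Bram, Tess, Jade}. Below Zara: {Chen, Hana}.
Intersection: {Hana} — 1.

1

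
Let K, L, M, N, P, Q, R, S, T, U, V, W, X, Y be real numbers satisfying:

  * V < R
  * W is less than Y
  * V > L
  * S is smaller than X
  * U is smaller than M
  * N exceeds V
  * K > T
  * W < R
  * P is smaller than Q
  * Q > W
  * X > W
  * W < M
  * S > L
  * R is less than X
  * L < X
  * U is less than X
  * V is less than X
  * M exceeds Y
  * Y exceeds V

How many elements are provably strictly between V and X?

1

The relations place V below X. An element lies strictly between them when it is forced above V and also forced below X.
Above V: {Y, N, R, M}. Below X: {W, L, U, S, R}.
Intersection: {R} — 1.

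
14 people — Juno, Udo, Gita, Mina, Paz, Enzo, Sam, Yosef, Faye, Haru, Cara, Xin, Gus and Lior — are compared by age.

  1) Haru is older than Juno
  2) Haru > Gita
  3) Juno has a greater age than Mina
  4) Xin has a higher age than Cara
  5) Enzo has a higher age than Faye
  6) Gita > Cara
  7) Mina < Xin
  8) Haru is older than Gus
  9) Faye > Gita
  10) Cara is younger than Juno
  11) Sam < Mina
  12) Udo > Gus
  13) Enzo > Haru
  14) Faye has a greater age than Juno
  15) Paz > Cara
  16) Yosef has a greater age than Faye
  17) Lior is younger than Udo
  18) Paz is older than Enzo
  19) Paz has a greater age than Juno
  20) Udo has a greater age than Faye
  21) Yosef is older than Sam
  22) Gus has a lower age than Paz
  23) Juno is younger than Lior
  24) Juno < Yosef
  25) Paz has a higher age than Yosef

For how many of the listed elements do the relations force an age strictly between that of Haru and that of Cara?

2

Chaining upward from Cara reaches: Juno, Gita, Faye, Enzo, Lior, Udo, Xin, Yosef, Paz.
Chaining downward from Haru reaches: Sam, Mina, Gus, Juno, Gita.
Strictly between Cara and Haru are those in both lists: Juno, Gita — 2 elements.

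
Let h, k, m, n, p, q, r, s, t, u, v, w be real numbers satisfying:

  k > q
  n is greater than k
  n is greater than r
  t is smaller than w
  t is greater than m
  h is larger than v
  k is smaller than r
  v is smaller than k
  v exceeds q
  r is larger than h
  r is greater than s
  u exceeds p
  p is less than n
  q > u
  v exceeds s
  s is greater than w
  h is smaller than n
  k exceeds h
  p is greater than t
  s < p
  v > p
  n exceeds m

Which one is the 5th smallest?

Piecing the relations together gives one ordering: m < t < w < s < p < u < q < v < h < k < r < n.
The 5th smallest is p.

p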